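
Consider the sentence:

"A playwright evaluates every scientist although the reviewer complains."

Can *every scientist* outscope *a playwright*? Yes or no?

Yes

The adjunct clause does not contain *every scientist*, which is the matrix object.
QR within a single clause is free, so the lower quantifier may take scope over the higher one.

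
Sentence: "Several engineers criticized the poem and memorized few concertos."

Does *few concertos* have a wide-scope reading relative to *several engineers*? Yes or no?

No

The target quantifier *few concertos* is part of one conjunct of the coordinate structure (*memorized few concertos*).
The Coordinate Structure Constraint blocks movement (including QR) out of a single conjunct.
*few concertos* > *several engineers* would require crossing that boundary, which is illicit.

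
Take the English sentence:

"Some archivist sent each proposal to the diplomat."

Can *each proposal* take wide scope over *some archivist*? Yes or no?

Yes

*each proposal* is the matrix object and *some archivist* the matrix subject; the two are clausemates.
Since no island is crossed, the inverse ordering is licensed alongside surface scope.
So *each proposal* > *some archivist* is among the available readings.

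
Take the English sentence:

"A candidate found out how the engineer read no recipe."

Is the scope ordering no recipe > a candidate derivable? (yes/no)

No

*no recipe* is embedded in the embedded question *how the engineer read no recipe*.
Embedded wh-clauses are opaque for QR, so the quantifier stays inside the question.
So *no recipe* cannot raise high enough to outscope *a candidate*; only the surface ordering *a candidate* > *no recipe* is available.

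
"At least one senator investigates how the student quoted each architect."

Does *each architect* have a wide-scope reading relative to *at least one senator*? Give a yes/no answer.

No

The target quantifier *each architect* is part of the embedded question *how the student quoted each architect*.
Embedded wh-clauses are opaque for QR, so the quantifier stays inside the question.
*each architect* > *at least one senator* would require crossing that boundary, which is illicit.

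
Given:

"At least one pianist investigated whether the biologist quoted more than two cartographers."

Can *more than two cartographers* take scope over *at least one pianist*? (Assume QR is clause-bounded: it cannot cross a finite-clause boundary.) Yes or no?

No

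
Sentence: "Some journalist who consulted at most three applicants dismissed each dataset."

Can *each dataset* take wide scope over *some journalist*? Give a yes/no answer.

Although the sentence contains a relative clause (*who consulted at most three applicants*), *each dataset* is outside it, in the matrix VP.
Since no island is crossed, the inverse ordering is licensed alongside surface scope.
So *each dataset* > *some journalist* is among the available readings.

Yes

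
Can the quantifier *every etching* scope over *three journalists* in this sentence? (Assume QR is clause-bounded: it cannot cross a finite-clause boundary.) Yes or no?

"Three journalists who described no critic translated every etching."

Yes

*every etching* is a matrix argument; only *three journalists* is modified by the relative clause *who described no critic*, so the RC island is irrelevant to the target quantifier.
Nothing blocks QR of the lower DP to a position above the higher one, so inverse scope is available.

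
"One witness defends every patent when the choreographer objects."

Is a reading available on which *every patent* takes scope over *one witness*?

Yes

The adjunct island is irrelevant here — *every patent* and *one witness* are both in the matrix clause.
Ordinary QR to a clause-peripheral position gives the wide-scope LF for the lower DP.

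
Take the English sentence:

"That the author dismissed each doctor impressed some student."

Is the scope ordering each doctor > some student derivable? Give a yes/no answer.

No

*each doctor* sits inside the sentential subject *that the author dismissed each doctor*.
The subject-island constraint blocks QR out of a clausal subject.
So *each doctor* cannot raise to a position above *some student*.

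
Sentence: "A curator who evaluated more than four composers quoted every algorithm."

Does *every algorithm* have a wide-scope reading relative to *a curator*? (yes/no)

Yes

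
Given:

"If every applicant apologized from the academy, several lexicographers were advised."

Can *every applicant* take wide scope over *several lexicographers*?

No

Structurally, *every applicant* is inside the adjunct clause *if every applicant apologized from the academy*.
Adjunct clauses are scope islands: a quantifier inside an adjunct cannot raise into the matrix clause.
*every applicant* is confined to the island and cannot take scope over *several lexicographers*.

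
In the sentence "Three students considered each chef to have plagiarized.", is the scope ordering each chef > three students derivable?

*each chef* is the subject of an ECM infinitive — the infinitival complement of an ECM verb is not a scope island, so *each chef* can raise into the matrix clause.
Clause-internal QR can adjoin the lower DP above the subject, yielding the inverse reading.
Both orderings are possible: *three students* > *each chef* and *each chef* > *three students*.

Yes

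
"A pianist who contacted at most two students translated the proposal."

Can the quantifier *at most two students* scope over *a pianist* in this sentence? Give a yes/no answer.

*at most two students* is embedded in the relative clause *who contacted at most two students*.
The relative clause forms an island for QR, so the quantifier is confined to the head noun's restrictor.
There is no licit LF on which *at most two students* c-commands *a pianist*.
(Only the surface reading survives: one fixed pianist with respect to all the relevant students.)

No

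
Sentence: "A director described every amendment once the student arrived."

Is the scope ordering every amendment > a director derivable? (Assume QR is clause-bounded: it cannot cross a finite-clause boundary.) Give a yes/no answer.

Yes

*every amendment* is a matrix argument; the adjunct is an island but the target quantifier is outside it.
QR within a single clause is free, so the lower quantifier may take scope over the higher one.
Both orderings are possible: *a director* > *every amendment* and *every amendment* > *a director*.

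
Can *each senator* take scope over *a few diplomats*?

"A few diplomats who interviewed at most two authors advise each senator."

Yes

The relative clause *who interviewed at most two authors* modifies *a few diplomats*, but *each senator* is not inside that relative clause — it is an argument of the matrix verb.
No island intervenes, so both surface and inverse scope are derivable.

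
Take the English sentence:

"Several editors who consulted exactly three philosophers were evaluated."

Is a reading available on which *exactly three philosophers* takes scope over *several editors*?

No

The DP *exactly three philosophers* is contained in the relative clause *who consulted exactly three philosophers*.
Relative clauses block scope extraction: QR cannot target a position outside the modified NP.
So *exactly three philosophers* cannot raise to a position above *several editors*.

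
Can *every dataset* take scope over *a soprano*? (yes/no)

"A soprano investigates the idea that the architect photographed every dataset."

No

The target quantifier *every dataset* is part of the complex NP *the idea that the architect photographed every dataset*.
Noun-complement clauses are scope islands (the Complex NP Constraint): a quantifier inside one cannot scope into the matrix.
Hence only narrow scope for *every dataset* (under *a soprano*) survives.
(Only the surface reading survives: one fixed soprano with respect to all the relevant datasets.)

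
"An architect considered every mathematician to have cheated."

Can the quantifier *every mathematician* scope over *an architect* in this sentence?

The ECM infinitive is scope-transparent — *every mathematician* is free to raise above *an architect*.
QR within a single clause is free, so the lower quantifier may take scope over the higher one.
So *every mathematician* > *an architect* is among the available readings.

Yes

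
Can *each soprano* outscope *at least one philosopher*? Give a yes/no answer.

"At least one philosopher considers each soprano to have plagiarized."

This is an ECM construction: *each soprano* is the infinitival subject, Case-marked by the matrix verb, and the infinitive is transparent for QR.
Since no island is crossed, the inverse ordering is licensed alongside surface scope.
The sentence is scopally ambiguous between *at least one philosopher* > *each soprano* and *each soprano* > *at least one philosopher*.

Yes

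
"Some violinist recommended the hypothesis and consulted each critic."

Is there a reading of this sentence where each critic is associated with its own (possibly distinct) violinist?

The paraphrase describes the scope ordering *each critic* > *some violinist*.
The DP *each critic* is contained in one conjunct of the coordinate structure (*consulted each critic*).
Coordinate structures are islands for non-across-the-board movement, QR included.
*each critic* > *some violinist* would require crossing that boundary, which is illicit.
(Only the surface reading survives: one fixed violinist with respect to all the relevant critics.)

No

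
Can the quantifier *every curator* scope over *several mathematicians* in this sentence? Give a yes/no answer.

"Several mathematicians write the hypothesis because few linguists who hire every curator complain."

No

*every curator* sits inside the relative clause *who hire every curator*, which is itself inside the adjunct *because few linguists who hire every curator complain*.
Two island boundaries intervene — the relative clause and the adjunct. Either alone would block QR.
*every curator* is confined to the island and cannot take scope over *several mathematicians*.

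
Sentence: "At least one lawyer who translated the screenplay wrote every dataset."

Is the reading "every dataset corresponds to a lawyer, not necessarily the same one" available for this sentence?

Yes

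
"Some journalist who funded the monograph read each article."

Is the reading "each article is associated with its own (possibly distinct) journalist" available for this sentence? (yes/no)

The paraphrase describes the scope ordering *each article* > *some journalist*.
The relative clause *who funded the monograph* modifies *some journalist*, but *each article* is not inside that relative clause — it is an argument of the matrix verb.
With no island boundary between them, the object can take inverse scope over the subject via ordinary QR within the clause.

Yes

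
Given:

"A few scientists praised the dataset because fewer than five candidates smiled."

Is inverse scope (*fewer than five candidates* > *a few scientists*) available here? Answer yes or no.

No

*fewer than five candidates* sits inside the adjunct clause *because fewer than five candidates smiled*.
Since the clause is an adjunct (not a complement), the Adjunct Condition blocks QR across its edge.
*fewer than five candidates* is confined to the island and cannot take scope over *a few scientists*.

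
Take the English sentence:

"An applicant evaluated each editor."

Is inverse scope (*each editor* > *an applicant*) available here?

*each editor* is the matrix object and *an applicant* the matrix subject; the two are clausemates.
QR within a single clause is free, so the lower quantifier may take scope over the higher one.
Both orderings are possible: *an applicant* > *each editor* and *each editor* > *an applicant*.

Yes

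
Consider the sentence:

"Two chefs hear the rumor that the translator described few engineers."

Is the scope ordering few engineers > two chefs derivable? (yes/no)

No

The target quantifier *few engineers* is part of the complex NP *the rumor that the translator described few engineers*.
Noun-complement clauses are scope islands (the Complex NP Constraint): a quantifier inside one cannot scope into the matrix.
*few engineers* > *two chefs* would require crossing that boundary, which is illicit.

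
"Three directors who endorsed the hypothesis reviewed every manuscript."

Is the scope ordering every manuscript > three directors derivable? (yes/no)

*every manuscript* sits in the matrix clause, not in the relative clause on *three directors*.
Nothing blocks QR of the lower DP to a position above the higher one, so inverse scope is available.

Yes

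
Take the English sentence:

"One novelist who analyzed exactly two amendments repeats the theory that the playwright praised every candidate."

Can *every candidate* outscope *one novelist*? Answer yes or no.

No

*every candidate* is embedded in the complex NP *the theory that the playwright praised every candidate*.
The Complex NP Constraint bars QR out of the complement clause of a noun.
So *every candidate* cannot raise high enough to outscope *one novelist*; only the surface ordering *one novelist* > *every candidate* is available.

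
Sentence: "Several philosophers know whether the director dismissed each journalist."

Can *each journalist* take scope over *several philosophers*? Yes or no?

Structurally, *each journalist* is inside the embedded question *whether the director dismissed each journalist*.
Embedded wh-clauses are opaque for QR, so the quantifier stays inside the question.
*each journalist* is confined to the island and cannot take scope over *several philosophers*.

No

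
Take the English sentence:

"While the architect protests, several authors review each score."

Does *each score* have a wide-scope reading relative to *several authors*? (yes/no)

The adjunct clause does not contain *each score*, which is the matrix object.
No island intervenes, so both surface and inverse scope are derivable.
Both orderings are possible: *several authors* > *each score* and *each score* > *several authors*.

Yes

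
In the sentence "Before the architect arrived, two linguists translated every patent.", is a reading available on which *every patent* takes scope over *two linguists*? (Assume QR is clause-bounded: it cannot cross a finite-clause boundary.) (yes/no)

Yes

Neither queried DP is inside the adjunct, so the adjunct-island constraint does not apply.
Ordinary QR to a clause-peripheral position gives the wide-scope LF for the lower DP.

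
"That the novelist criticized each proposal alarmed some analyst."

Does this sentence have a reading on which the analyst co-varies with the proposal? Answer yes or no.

No

This is the *each proposal* > *some analyst* reading.
*each proposal* occurs within the sentential subject *that the novelist criticized each proposal*.
The Sentential Subject Constraint rules out raising the quantifier out of the that-clause subject.
*each proposal* > *some analyst* would require crossing that boundary, which is illicit.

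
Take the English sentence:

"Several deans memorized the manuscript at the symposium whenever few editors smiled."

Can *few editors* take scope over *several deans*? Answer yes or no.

No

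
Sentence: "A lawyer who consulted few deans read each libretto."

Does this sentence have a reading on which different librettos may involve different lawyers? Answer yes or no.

Yes

This is the *each libretto* > *a lawyer* reading.
The relative clause *who consulted few deans* modifies *a lawyer*, but *each libretto* is not inside that relative clause — it is an argument of the matrix verb.
Ordinary QR to a clause-peripheral position gives the wide-scope LF for the lower DP.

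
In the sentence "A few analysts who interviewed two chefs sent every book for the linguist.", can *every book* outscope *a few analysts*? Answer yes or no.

*every book* is a matrix argument; only *a few analysts* is modified by the relative clause *who interviewed two chefs*, so the RC island is irrelevant to the target quantifier.
Nothing blocks QR of the lower DP to a position above the higher one, so inverse scope is available.
So *every book* > *a few analysts* is among the available readings.

Yes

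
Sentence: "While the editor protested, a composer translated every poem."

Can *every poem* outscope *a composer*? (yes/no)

*every poem* is a matrix argument; the adjunct is an island but the target quantifier is outside it.
QR within a single clause is free, so the lower quantifier may take scope over the higher one.

Yes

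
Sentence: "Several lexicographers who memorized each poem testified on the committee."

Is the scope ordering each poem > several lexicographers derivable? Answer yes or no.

No

*each poem* is embedded in the relative clause *who memorized each poem*.
A relative clause is a scope island — quantifier raising cannot cross its boundary.
*each poem* is confined to the island and cannot take scope over *several lexicographers*.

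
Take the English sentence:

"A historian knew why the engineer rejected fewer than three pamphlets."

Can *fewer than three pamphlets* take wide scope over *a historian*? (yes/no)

The DP *fewer than three pamphlets* is contained in the embedded question *why the engineer rejected fewer than three pamphlets*.
An indirect question is a wh-island; the filled [Spec,CP] blocks QR across the CP edge.
So *fewer than three pamphlets* cannot raise high enough to outscope *a historian*; only the surface ordering *a historian* > *fewer than three pamphlets* is available.
(Only the surface reading survives: one fixed historian with respect to all the relevant pamphlets.)

No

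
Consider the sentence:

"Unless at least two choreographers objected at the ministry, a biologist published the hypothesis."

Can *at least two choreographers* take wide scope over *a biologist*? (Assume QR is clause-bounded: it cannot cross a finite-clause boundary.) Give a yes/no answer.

No

Structurally, *at least two choreographers* is inside the adjunct clause *unless at least two choreographers objected at the ministry*.
Adjuncts are opaque for quantifier raising; a quantifier in an adjunct stays inside it.
*at least two choreographers* is confined to the island and cannot take scope over *a biologist*.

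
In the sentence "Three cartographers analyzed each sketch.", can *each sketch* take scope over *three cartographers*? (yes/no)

*three cartographers* and *each sketch* are co-arguments of the matrix verb, with nothing but a clause-internal boundary between them.
Clause-internal QR can adjoin the lower DP above the subject, yielding the inverse reading.

Yes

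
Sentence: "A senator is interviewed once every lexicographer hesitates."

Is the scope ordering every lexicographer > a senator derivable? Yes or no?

The target quantifier *every lexicographer* is part of the adjunct clause *once every lexicographer hesitates*.
Since the clause is an adjunct (not a complement), the Adjunct Condition blocks QR across its edge.
*every lexicographer* is confined to the island and cannot take scope over *a senator*.
(Only the surface reading survives: one fixed senator with respect to all the relevant lexicographers.)

No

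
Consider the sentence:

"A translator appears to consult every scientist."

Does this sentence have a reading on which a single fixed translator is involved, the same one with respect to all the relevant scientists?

The paraphrase describes the scope ordering *a translator* > *every scientist*.
That is the surface-scope ordering, which is always one of the available readings — island constraints only ever restrict inverse scope.

Yes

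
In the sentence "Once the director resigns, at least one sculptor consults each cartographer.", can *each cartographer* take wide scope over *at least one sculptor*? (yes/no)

Yes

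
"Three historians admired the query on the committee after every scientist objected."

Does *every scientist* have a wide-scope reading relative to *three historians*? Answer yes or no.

No

The DP *every scientist* is contained in the adjunct clause *after every scientist objected*.
Scope out of an adjunct clause is unavailable: QR respects the adjunct-island constraint.
*every scientist* > *three historians* would require crossing that boundary, which is illicit.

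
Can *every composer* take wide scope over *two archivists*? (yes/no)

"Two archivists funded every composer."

*two archivists* and *every composer* are co-arguments of the matrix verb, with nothing but a clause-internal boundary between them.
Nothing blocks QR of the lower DP to a position above the higher one, so inverse scope is available.

Yes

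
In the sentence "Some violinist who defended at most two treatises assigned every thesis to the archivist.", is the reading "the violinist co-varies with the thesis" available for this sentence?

Yes

The paraphrase describes the scope ordering *every thesis* > *some violinist*.
Although the sentence contains a relative clause (*who defended at most two treatises*), *every thesis* is outside it, in the matrix VP.
Ordinary QR to a clause-peripheral position gives the wide-scope LF for the lower DP.
The sentence is scopally ambiguous between *some violinist* > *every thesis* and *every thesis* > *some violinist*.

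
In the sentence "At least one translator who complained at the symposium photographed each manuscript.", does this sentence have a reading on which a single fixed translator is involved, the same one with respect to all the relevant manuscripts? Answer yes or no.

Yes

The described interpretation is the *at least one translator* > *each manuscript* scoping.
Surface scope (*at least one translator* > *each manuscript*) is always derivable; islands only block QR, not in-situ interpretation.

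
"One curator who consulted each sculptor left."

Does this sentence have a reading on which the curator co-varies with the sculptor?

The described interpretation is the *each sculptor* > *one curator* scoping.
The target quantifier *each sculptor* is part of the relative clause *who consulted each sculptor*.
Quantifiers inside a relative clause are trapped there; the RC boundary blocks QR.
*each sculptor* is confined to the island and cannot take scope over *one curator*.

No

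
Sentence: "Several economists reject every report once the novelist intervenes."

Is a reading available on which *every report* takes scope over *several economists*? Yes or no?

The adjunct island is irrelevant here — *every report* and *several economists* are both in the matrix clause.
No island intervenes, so both surface and inverse scope are derivable.

Yes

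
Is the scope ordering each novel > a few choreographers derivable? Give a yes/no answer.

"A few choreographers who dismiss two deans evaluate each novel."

Yes

*each novel* sits in the matrix clause, not in the relative clause on *a few choreographers*.
Clause-internal QR can adjoin the lower DP above the subject, yielding the inverse reading.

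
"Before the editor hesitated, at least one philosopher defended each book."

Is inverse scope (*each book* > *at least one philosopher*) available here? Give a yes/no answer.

*each book* is a matrix argument; the adjunct is an island but the target quantifier is outside it.
Nothing blocks QR of the lower DP to a position above the higher one, so inverse scope is available.

Yes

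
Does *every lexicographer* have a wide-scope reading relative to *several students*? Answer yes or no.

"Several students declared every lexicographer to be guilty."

Yes

*every lexicographer* is an ECM subject; ECM complements are not islands, and the embedded quantifier may take matrix scope.
Since no island is crossed, the inverse ordering is licensed alongside surface scope.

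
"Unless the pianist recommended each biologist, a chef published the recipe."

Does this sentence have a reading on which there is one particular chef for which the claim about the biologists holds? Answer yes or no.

Yes

The described interpretation is the *a chef* > *each biologist* scoping.
*a chef* is a matrix-clause argument and can take scope within the matrix clause over the constituent containing *each biologist*, so *a chef* > *each biologist* needs no island-crossing movement and is available.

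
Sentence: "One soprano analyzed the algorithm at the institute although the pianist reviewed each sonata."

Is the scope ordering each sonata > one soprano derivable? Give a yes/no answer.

*each sonata* occurs within the adjunct clause *although the pianist reviewed each sonata*.
Adjunct clauses are scope islands: a quantifier inside an adjunct cannot raise into the matrix clause.
Hence only narrow scope for *each sonata* (under *one soprano*) survives.

No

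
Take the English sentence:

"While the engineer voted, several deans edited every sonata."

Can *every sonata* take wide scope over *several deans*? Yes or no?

Yes

*every sonata* is a matrix argument; the adjunct is an island but the target quantifier is outside it.
Clause-internal QR can adjoin the lower DP above the subject, yielding the inverse reading.
The sentence is scopally ambiguous between *several deans* > *every sonata* and *every sonata* > *several deans*.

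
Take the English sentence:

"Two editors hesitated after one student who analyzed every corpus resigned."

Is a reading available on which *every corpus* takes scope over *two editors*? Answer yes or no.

Structurally, *every corpus* is inside the relative clause *who analyzed every corpus*, which is itself inside the adjunct *after one student who analyzed every corpus resigned*.
Two island boundaries intervene — the relative clause and the adjunct. Either alone would block QR.
There is no licit LF on which *every corpus* c-commands *two editors*.

No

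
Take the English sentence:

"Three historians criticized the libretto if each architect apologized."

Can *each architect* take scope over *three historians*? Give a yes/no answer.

*each architect* occurs within the adjunct clause *if each architect apologized*.
Adjunct clauses are scope islands: a quantifier inside an adjunct cannot raise into the matrix clause.
*each architect* > *three historians* would require crossing that boundary, which is illicit.

No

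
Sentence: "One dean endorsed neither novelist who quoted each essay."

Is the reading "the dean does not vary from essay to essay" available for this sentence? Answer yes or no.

Yes

The described interpretation is the *one dean* > *each essay* scoping.
That is the surface-scope ordering, which is always one of the available readings — island constraints only ever restrict inverse scope.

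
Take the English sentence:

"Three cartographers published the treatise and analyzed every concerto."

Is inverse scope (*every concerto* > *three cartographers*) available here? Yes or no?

The DP *every concerto* is contained in one conjunct of the coordinate structure (*analyzed every concerto*).
The Coordinate Structure Constraint blocks movement (including QR) out of a single conjunct.
*every concerto* > *three cartographers* would require crossing that boundary, which is illicit.

No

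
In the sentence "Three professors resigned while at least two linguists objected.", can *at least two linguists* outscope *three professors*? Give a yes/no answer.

No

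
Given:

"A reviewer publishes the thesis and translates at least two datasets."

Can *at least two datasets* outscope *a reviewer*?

No

*at least two datasets* is embedded in one conjunct of the coordinate structure (*translates at least two datasets*).
Asymmetric QR out of one conjunct violates the Coordinate Structure Constraint.
*at least two datasets* > *a reviewer* would require crossing that boundary, which is illicit.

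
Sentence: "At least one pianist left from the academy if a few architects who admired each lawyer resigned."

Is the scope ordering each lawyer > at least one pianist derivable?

No

*each lawyer* sits inside the relative clause *who admired each lawyer*, which is itself inside the adjunct *if a few architects who admired each lawyer resigned*.
Two island boundaries intervene — the relative clause and the adjunct. Either alone would block QR.
The inverse ordering *each lawyer* > *at least one pianist* is therefore underivable.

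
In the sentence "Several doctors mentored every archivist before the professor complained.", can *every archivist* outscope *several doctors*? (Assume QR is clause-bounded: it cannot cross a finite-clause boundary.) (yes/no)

Yes

Although there is an adjunct clause, *every archivist* is in the main clause, not inside the adjunct.
Clause-internal QR can adjoin the lower DP above the subject, yielding the inverse reading.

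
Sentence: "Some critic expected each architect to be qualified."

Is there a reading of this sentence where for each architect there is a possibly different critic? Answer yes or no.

The paraphrase describes the scope ordering *each architect* > *some critic*.
The ECM infinitive is scope-transparent — *each architect* is free to raise above *some critic*.
Ordinary QR to a clause-peripheral position gives the wide-scope LF for the lower DP.

Yes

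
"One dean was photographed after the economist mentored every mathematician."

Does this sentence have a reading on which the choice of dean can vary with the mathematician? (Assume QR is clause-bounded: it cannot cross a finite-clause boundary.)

The paraphrase describes the scope ordering *every mathematician* > *one dean*.
*every mathematician* occurs within the adjunct clause *after the economist mentored every mathematician*.
The adjunct-island constraint bars QR out of an adverbial clause.
So *every mathematician* cannot raise to a position above *one dean*.
(Only the surface reading survives: one fixed dean with respect to all the relevant mathematicians.)

No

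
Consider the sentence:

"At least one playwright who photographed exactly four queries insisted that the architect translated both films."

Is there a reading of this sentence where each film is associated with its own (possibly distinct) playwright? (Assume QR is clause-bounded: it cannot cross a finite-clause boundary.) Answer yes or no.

The described interpretation is the *both films* > *at least one playwright* scoping.
*both films* is embedded in the finite complement clause *that the architect translated both films*.
Finite CP is the ceiling for QR here, by assumption.
The inverse ordering *both films* > *at least one playwright* is therefore underivable.

No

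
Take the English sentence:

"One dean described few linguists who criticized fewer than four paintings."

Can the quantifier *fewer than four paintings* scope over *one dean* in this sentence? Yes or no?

Structurally, *fewer than four paintings* is inside the relative clause *who criticized fewer than four paintings* modifying *few linguists*.
Quantifiers inside a relative clause are trapped there; the RC boundary blocks QR.
The inverse ordering *fewer than four paintings* > *one dean* is therefore underivable.

No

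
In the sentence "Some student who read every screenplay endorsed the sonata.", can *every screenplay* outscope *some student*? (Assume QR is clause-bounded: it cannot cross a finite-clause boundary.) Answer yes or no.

The target quantifier *every screenplay* is part of the relative clause *who read every screenplay*.
The relative clause forms an island for QR, so the quantifier is confined to the head noun's restrictor.
*every screenplay* > *some student* would require crossing that boundary, which is illicit.
(Only the surface reading survives: one fixed student with respect to all the relevant screenplays.)

No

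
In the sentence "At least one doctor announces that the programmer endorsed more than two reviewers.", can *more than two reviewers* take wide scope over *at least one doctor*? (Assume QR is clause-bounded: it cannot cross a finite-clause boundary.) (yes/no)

Structurally, *more than two reviewers* is inside the finite complement clause *that the programmer endorsed more than two reviewers*.
Finite CP is the ceiling for QR here, by assumption.
Hence only narrow scope for *more than two reviewers* (under *at least one doctor*) survives.

No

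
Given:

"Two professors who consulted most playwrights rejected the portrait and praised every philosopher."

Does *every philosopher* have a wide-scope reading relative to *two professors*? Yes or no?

No

The target quantifier *every philosopher* is part of one conjunct of the coordinate structure (*praised every philosopher*).
QR out of a conjunct would have to apply non-ATB, which the CSC forbids.
So *every philosopher* cannot raise high enough to outscope *two professors*; only the surface ordering *two professors* > *every philosopher* is available.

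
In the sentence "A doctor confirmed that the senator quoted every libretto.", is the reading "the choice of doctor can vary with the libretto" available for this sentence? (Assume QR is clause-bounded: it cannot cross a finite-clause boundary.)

The paraphrase describes the scope ordering *every libretto* > *a doctor*.
The DP *every libretto* is contained in the finite complement clause *that the senator quoted every libretto*.
Under clause-bounded QR, a quantifier in an embedded finite clause cannot raise into the matrix clause.
*every libretto* is confined to the island and cannot take scope over *a doctor*.
(Only the surface reading survives: one fixed doctor with respect to all the relevant librettos.)

No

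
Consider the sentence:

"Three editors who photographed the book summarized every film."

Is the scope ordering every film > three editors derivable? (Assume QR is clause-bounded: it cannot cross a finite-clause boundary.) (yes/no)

The relative clause *who photographed the book* modifies *three editors*, but *every film* is not inside that relative clause — it is an argument of the matrix verb.
No island intervenes, so both surface and inverse scope are derivable.
Both orderings are possible: *three editors* > *every film* and *every film* > *three editors*.

Yes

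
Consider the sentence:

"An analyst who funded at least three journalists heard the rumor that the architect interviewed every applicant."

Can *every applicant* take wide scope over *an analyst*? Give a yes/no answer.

No

*every applicant* occurs within the complex NP *the rumor that the architect interviewed every applicant*.
The Complex NP Constraint bars QR out of the complement clause of a noun.
*every applicant* > *an analyst* would require crossing that boundary, which is illicit.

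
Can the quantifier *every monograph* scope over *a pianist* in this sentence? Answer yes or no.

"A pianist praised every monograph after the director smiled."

Yes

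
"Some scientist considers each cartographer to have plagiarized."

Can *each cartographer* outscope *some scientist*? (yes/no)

Yes

*each cartographer* is an ECM subject; ECM complements are not islands, and the embedded quantifier may take matrix scope.
No island intervenes, so both surface and inverse scope are derivable.
Both orderings are possible: *some scientist* > *each cartographer* and *each cartographer* > *some scientist*.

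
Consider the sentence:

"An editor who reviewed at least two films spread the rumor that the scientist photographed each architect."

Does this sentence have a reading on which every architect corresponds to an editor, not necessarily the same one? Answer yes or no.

No

The described interpretation is the *each architect* > *an editor* scoping.
*each architect* occurs within the complex NP *the rumor that the scientist photographed each architect*.
Since the clause is the complement of a nominal head, the CNPC blocks scope extraction.
Hence only narrow scope for *each architect* (under *an editor*) survives.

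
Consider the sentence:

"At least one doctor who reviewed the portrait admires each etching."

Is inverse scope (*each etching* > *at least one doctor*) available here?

Yes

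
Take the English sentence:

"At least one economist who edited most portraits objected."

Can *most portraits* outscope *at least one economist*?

The target quantifier *most portraits* is part of the relative clause *who edited most portraits*.
Quantifiers inside a relative clause are trapped there; the RC boundary blocks QR.
There is no licit LF on which *most portraits* c-commands *at least one economist*.

No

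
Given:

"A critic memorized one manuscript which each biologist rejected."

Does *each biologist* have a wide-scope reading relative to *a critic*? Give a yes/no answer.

No

*each biologist* occurs within the relative clause *which each biologist rejected* modifying *one manuscript*.
The relative clause forms an island for QR, so the quantifier is confined to the head noun's restrictor.
*each biologist* > *a critic* would require crossing that boundary, which is illicit.
(Only the surface reading survives: one fixed critic with respect to all the relevant biologists.)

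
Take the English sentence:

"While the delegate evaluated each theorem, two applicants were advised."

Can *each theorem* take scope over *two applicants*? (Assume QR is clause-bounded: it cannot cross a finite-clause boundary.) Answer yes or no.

*each theorem* occurs within the adjunct clause *while the delegate evaluated each theorem*.
Adverbial clauses are not L-marked, so they are barriers for QR — the quantifier cannot escape the adjunct.
*each theorem* is confined to the island and cannot take scope over *two applicants*.

No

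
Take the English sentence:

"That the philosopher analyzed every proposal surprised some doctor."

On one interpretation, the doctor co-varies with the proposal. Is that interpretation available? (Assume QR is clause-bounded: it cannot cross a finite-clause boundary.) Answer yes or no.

That reading corresponds to *every proposal* > *some doctor*.
*every proposal* is embedded in the sentential subject *that the philosopher analyzed every proposal*.
The Sentential Subject Constraint rules out raising the quantifier out of the that-clause subject.
So the wide-scope reading for *every proposal* is blocked.

No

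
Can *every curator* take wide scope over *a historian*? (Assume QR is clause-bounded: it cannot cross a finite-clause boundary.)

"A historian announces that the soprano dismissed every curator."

No

*every curator* sits inside the finite complement clause *that the soprano dismissed every curator*.
Under clause-bounded QR, a quantifier in an embedded finite clause cannot raise into the matrix clause.
So *every curator* cannot raise high enough to outscope *a historian*; only the surface ordering *a historian* > *every curator* is available.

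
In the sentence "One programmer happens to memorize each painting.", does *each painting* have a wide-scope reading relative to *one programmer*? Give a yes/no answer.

The matrix predicate is a raising verb, whose infinitival complement is not a scope island — *each painting* can QR into the matrix clause.
No island intervenes, so both surface and inverse scope are derivable.

Yes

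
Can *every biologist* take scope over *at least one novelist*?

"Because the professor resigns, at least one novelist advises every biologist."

Yes

Neither queried DP is inside the adjunct, so the adjunct-island constraint does not apply.
Nothing blocks QR of the lower DP to a position above the higher one, so inverse scope is available.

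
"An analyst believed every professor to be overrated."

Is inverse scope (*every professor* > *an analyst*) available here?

Yes

ECM infinitives lack a CP barrier, so *every professor* can QR over the matrix subject *an analyst*.
Nothing blocks QR of the lower DP to a position above the higher one, so inverse scope is available.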